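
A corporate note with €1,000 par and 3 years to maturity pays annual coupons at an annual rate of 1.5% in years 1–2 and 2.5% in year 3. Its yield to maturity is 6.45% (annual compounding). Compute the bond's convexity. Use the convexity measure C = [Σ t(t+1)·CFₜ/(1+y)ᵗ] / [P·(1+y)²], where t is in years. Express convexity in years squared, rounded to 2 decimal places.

With y = 0.0645:
  t   CF        PV=CF/(1+0.0645)^t    t·PV        t(t+1)·PV
  1        15.00        14.0911        14.0911          28.1822
  2        15.00        13.2373        26.4746          79.4239
  3     1,025.00       849.7416     2,549.2247      10,196.8989
  Σ                    877.0700     2,589.7905      10,304.5051
P = 877.0700.
Convexity = Σ t(t+1)·PV / [P·(1+y)²] = 10,304.5051 / (877.0700 × 1.133160) = 10.36816.

10.37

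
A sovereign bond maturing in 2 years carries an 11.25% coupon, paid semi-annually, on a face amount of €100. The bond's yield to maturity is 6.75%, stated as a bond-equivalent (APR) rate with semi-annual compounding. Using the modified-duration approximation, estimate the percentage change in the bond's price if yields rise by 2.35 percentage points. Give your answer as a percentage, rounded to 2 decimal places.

-4.21%

Periodic yield y = 0.03375. Modified duration first:
  t   CF        PV=CF/(1+0.03375)^t    t·PV
  1        5.625         5.4414         5.4414
  2        5.625         5.2637        10.5274
  3        5.625         5.0919        15.2756
  4      105.625        92.4921       369.9684
  Σ                    108.2890       401.2127
P = 108.2890; D_Mac = 3.70502 half-year periods = 1.85251 yrs; D_mod = 1.85251/(1+0.03375) = 1.79203 yrs.
ΔP/P ≈ -D_mod · Δy = -1.79203 × (+0.0235) = -0.042113 = -4.2113%.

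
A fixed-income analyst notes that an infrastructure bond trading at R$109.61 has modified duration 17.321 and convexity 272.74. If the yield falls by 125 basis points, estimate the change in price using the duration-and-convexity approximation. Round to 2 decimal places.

Duration effect: -D_mod·Δy = -17.321 × (-0.0125) = +0.2165125
Convexity effect: ½·C·(Δy)² = 0.5 × 272.74 × (-0.0125)² = +0.0213078125
ΔP/P ≈ +0.2165125 + 0.0213078125 = +0.2378203125
ΔP ≈ 109.61 × (+0.2378203125) = +26.067484453125.

+R$26.07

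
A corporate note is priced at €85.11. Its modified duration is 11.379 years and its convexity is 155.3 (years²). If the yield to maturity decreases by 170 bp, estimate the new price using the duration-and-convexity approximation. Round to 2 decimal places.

€103.48

Duration effect: -D_mod·Δy = -11.379 × (-0.017) = +0.193443
Convexity effect: ½·C·(Δy)² = 0.5 × 155.3 × (-0.017)² = +0.02244085
ΔP/P ≈ +0.193443 + 0.02244085 = +0.21588385
New price ≈ 85.11 × (1 + 0.21588385) = 103.4838744735.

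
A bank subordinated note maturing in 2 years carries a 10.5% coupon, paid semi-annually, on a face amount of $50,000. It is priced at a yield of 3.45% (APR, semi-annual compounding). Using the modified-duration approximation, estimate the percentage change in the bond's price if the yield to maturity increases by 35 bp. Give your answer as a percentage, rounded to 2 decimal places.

Periodic yield y = 0.01725. Modified duration first:
  t   CF        PV=CF/(1+0.01725)^t    t·PV
  1     2,625.00     2,580.4866     2,580.4866
  2     2,625.00     2,536.7280     5,073.4561
  3     2,625.00     2,493.7115     7,481.1346
  4    52,625.00    49,145.2235   196,580.8941
  Σ                 56,756.1497   211,715.9714
P = 56,756.1497; D_Mac = 3.73027 half-year periods = 1.86514 yrs; D_mod = 1.86514/(1+0.01725) = 1.83351 yrs.
ΔP/P ≈ -D_mod · Δy = -1.83351 × (+0.0035) = -0.006417 = -0.6417%.

-0.64%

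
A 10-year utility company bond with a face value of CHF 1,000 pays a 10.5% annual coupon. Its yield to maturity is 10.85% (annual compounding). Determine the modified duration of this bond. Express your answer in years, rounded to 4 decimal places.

5.9629 years

Periodic yield y = 0.1085. First find Macaulay duration:
  t   CF        PV=CF/(1+0.1085)^t    t·PV
  1       105.00        94.7226        94.7226
  2       105.00        85.4511       170.9023
  3       105.00        77.0872       231.2616
  4       105.00        69.5419       278.1676
  5       105.00        62.7351       313.6757
  6       105.00        56.5946       339.5677
  7       105.00        51.0551       357.3859
  8       105.00        46.0579       368.4628
  9       105.00        41.5497       373.9474
  10    1,105.00       394.4621     3,944.6212
  Σ                    979.2574     6,472.7148
P = 979.2574; Macaulay duration = 6,472.7148 / 979.2574 = 6.60982 years.
Modified duration = D_Mac / (1 + y) = 6.60982 / 1.1085 = 5.96285 years.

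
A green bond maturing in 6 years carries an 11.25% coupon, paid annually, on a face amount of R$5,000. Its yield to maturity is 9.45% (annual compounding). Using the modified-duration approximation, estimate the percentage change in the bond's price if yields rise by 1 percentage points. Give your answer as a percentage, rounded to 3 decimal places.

Periodic yield y = 0.0945. Modified duration first:
  t   CF        PV=CF/(1+0.0945)^t    t·PV
  1       562.50       513.9333       513.9333
  2       562.50       469.5599       939.1198
  3       562.50       429.0177     1,287.0532
  4       562.50       391.9760     1,567.9040
  5       562.50       358.1325     1,790.6623
  6     5,562.50     3,235.7535    19,414.5210
  Σ                  5,398.3729    25,513.1935
P = 5,398.3729; D_Mac = 4.72609 yrs; D_mod = 4.72609/(1+0.0945) = 4.31804 yrs.
ΔP/P ≈ -D_mod · Δy = -4.31804 × (+0.01) = -0.043180 = -4.3180%.

-4.318%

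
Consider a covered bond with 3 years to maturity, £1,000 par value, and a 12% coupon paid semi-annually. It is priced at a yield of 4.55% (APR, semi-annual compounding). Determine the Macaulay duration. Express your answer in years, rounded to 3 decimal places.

2.646 years

Periodic yield y = 0.02275. Discount each cash flow and weight by its period:
  t   CF        PV=CF/(1+0.02275)^t    t·PV
  1        60.00        58.6654        58.6654
  2        60.00        57.3604       114.7208
  3        60.00        56.0845       168.2535
  4        60.00        54.8370       219.3478
  5        60.00        53.6172       268.0858
  6     1,060.00       926.1662     5,556.9973
  Σ                  1,206.7306     6,386.0706
Price P = Σ PV = 1,206.7306.
Macaulay duration = Σ(t·PV) / P = 6,386.0706 / 1,206.7306 = 5.29204 half-year periods.
In years: 5.29204 / 2 = 2.64602 years.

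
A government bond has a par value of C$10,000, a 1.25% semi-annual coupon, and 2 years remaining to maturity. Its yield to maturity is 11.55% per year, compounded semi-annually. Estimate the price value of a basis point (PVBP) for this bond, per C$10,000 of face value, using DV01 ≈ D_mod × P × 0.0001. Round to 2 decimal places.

C$1.54

Periodic yield y = 0.05775.
  t   CF        PV=CF/(1+0.05775)^t    t·PV
  1        62.50        59.0877        59.0877
  2        62.50        55.8617       111.7233
  3        62.50        52.8118       158.4354
  4    10,062.50     8,038.4767    32,153.9068
  Σ                  8,206.2379    32,483.1532
P = 8,206.2379; D_Mac = 3.95835 half-year periods = 1.97917 yrs; D_mod = 1.87112 yrs.
DV01 ≈ 1.87112 × 8,206.2379 × 0.0001 = 1.535483.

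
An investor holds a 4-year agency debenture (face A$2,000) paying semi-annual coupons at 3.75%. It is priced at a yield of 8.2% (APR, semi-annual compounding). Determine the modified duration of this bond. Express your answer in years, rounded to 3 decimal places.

3.579 years

Periodic yield y = 0.041. First find Macaulay duration:
  t   CF        PV=CF/(1+0.041)^t    t·PV
  1        37.50        36.0231        36.0231
  2        37.50        34.6043        69.2086
  3        37.50        33.2414        99.7241
  4        37.50        31.9322       127.7287
  5        37.50        30.6745       153.3725
  6        37.50        29.4664       176.7983
  7        37.50        28.3058       198.1409
  8     2,037.50     1,477.3785    11,819.0282
  Σ                  1,701.6261    12,680.0244
P = 1,701.6261; Macaulay duration = 12,680.0244 / 1,701.6261 = 7.45171 half-year periods = 3.72585 years.
Modified duration = D_Mac / (1 + y) = 3.72585 / 1.041 = 3.57911 years.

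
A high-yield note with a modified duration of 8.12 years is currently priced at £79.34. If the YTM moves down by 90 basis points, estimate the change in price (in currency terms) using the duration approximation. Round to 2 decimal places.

Duration approximation: ΔP/P ≈ -D_mod · Δy = -8.12 × (-0.009) = +0.073080.
ΔP ≈ 79.34 × (+0.073080) = +5.7981672.

+£5.80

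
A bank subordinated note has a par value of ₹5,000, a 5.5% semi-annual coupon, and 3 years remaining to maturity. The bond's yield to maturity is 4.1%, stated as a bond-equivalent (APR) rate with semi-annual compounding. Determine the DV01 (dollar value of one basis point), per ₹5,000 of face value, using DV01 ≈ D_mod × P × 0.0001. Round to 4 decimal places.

Periodic yield y = 0.0205.
  t   CF        PV=CF/(1+0.0205)^t    t·PV
  1       137.50       134.7379       134.7379
  2       137.50       132.0312       264.0625
  3       137.50       129.3790       388.1369
  4       137.50       126.7800       507.1199
  5       137.50       124.2332       621.1660
  6     5,137.50     4,548.5585    27,291.3507
  Σ                  5,195.7197    29,206.5739
P = 5,195.7197; D_Mac = 5.62128 half-year periods = 2.81064 yrs; D_mod = 2.75418 yrs.
DV01 ≈ 2.75418 × 5,195.7197 × 0.0001 = 1.430993.

₹1.4310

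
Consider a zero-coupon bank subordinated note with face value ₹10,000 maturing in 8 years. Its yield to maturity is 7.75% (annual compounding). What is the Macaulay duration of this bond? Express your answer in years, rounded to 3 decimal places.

A zero-coupon bond has a single cash flow at maturity, so its Macaulay duration equals its maturity: 8 years.

8.000 years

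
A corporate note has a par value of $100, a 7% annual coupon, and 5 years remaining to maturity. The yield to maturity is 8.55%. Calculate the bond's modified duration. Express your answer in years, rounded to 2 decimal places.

Periodic yield y = 0.0855. First find Macaulay duration:
  t   CF        PV=CF/(1+0.0855)^t    t·PV
  1         7.00         6.4486         6.4486
  2         7.00         5.9407        11.8814
  3         7.00         5.4728        16.4184
  4         7.00         5.0417        20.1669
  5       107.00        70.9961       354.9806
  Σ                     93.9000       409.8959
P = 93.9000; Macaulay duration = 409.8959 / 93.9000 = 4.36524 years.
Modified duration = D_Mac / (1 + y) = 4.36524 / 1.0855 = 4.02141 years.

4.02 years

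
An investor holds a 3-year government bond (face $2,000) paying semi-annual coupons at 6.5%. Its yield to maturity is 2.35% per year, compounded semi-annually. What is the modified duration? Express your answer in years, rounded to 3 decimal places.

Periodic yield y = 0.01175. First find Macaulay duration:
  t   CF        PV=CF/(1+0.01175)^t    t·PV
  1        65.00        64.2451        64.2451
  2        65.00        63.4990       126.9980
  3        65.00        62.7616       188.2847
  4        65.00        62.0327       248.1307
  5        65.00        61.3123       306.5613
  6     2,065.00     1,925.2218    11,551.3310
  Σ                  2,239.0724    12,485.5508
P = 2,239.0724; Macaulay duration = 12,485.5508 / 2,239.0724 = 5.57622 half-year periods = 2.78811 years.
Modified duration = D_Mac / (1 + y) = 2.78811 / 1.01175 = 2.75573 years.

2.756 years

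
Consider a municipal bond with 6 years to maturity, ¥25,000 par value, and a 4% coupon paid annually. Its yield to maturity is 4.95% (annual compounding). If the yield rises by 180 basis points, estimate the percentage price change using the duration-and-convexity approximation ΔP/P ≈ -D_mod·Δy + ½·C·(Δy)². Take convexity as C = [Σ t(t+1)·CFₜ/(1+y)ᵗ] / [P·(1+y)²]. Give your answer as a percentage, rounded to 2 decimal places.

With y = 0.0495:
  t   CF        PV=CF/(1+0.0495)^t    t·PV        t(t+1)·PV
  1     1,000.00       952.8347       952.8347       1,905.6694
  2     1,000.00       907.8939     1,815.7879       5,447.3636
  3     1,000.00       865.0728     2,595.2185      10,380.8739
  4     1,000.00       824.2714     3,297.0856      16,485.4279
  5     1,000.00       785.3944     3,926.9719      23,561.8312
  6    26,000.00    19,457.1260   116,742.7558     817,199.2904
  Σ                 23,792.5932   129,330.6543     874,980.4564
P = 23,792.5932; D_Mac = 5.43575 yrs; D_mod = 5.17937 yrs; C = 33.38810.
Duration effect: -5.17937 × (+0.018) = -0.093229
Convexity effect: 0.5 × 33.38810 × (0.018)² = +0.0054089
ΔP/P ≈ -0.093229 + 0.0054089 = -0.087820 = -8.7820%.

-8.78%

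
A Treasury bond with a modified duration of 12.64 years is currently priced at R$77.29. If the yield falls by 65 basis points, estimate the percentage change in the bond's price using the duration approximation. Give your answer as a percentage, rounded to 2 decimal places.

Duration approximation: ΔP/P ≈ -D_mod · Δy = -12.64 × (-0.0065) = +0.082160.
As a percentage: +8.2160%.

+8.22%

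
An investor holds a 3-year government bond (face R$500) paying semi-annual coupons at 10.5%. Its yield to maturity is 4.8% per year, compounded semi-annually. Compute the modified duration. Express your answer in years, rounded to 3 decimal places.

Periodic yield y = 0.024. First find Macaulay duration:
  t   CF        PV=CF/(1+0.024)^t    t·PV
  1        26.25        25.6348        25.6348
  2        26.25        25.0340        50.0679
  3        26.25        24.4472        73.3417
  4        26.25        23.8742        95.4969
  5        26.25        23.3147       116.5734
  6       526.25       456.4491     2,738.6947
  Σ                    578.7540     3,099.8094
P = 578.7540; Macaulay duration = 3,099.8094 / 578.7540 = 5.35601 half-year periods = 2.67800 years.
Modified duration = D_Mac / (1 + y) = 2.67800 / 1.024 = 2.61524 years.

2.615 years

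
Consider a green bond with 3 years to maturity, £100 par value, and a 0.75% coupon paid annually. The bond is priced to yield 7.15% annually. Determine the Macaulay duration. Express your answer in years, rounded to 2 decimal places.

Periodic yield y = 0.0715. Discount each cash flow and weight by its year:
  t   CF        PV=CF/(1+0.0715)^t    t·PV
  1         0.75         0.7000         0.7000
  2         0.75         0.6532         1.3065
  3       100.75        81.8971       245.6913
  Σ                     83.2503       247.6977
Price P = Σ PV = 83.2503.
Macaulay duration = Σ(t·PV) / P = 247.6977 / 83.2503 = 2.97534 years.

2.98 years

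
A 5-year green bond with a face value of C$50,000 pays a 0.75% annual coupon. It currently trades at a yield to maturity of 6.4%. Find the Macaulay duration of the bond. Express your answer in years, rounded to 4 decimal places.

Periodic yield y = 0.064. Discount each cash flow and weight by its year:
  t   CF        PV=CF/(1+0.064)^t    t·PV
  1       375.00       352.4436       352.4436
  2       375.00       331.2440       662.4880
  3       375.00       311.3195       933.9586
  4       375.00       292.5936     1,170.3742
  5    50,375.00    36,940.8530   184,704.2649
  Σ                 38,228.4537   187,823.5294
Price P = Σ PV = 38,228.4537.
Macaulay duration = Σ(t·PV) / P = 187,823.5294 / 38,228.4537 = 4.91319 years.

4.9132 years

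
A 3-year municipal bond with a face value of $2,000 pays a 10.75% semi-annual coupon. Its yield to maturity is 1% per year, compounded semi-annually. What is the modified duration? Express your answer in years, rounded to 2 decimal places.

Periodic yield y = 0.005. First find Macaulay duration:
  t   CF        PV=CF/(1+0.005)^t    t·PV
  1       107.50       106.9652       106.9652
  2       107.50       106.4330       212.8660
  3       107.50       105.9035       317.7105
  4       107.50       105.3766       421.5064
  5       107.50       104.8523       524.2617
  6     2,107.50     2,045.3668    12,272.2011
  Σ                  2,574.8975    13,855.5109
P = 2,574.8975; Macaulay duration = 13,855.5109 / 2,574.8975 = 5.38100 half-year periods = 2.69050 years.
Modified duration = D_Mac / (1 + y) = 2.69050 / 1.005 = 2.67711 years.

2.68 years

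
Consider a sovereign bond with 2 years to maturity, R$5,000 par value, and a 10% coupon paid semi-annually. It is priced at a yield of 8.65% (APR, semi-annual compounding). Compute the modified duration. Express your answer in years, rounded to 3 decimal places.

1.786 years

Periodic yield y = 0.04325. First find Macaulay duration:
  t   CF        PV=CF/(1+0.04325)^t    t·PV
  1       250.00       239.6358       239.6358
  2       250.00       229.7012       459.4024
  3       250.00       220.1785       660.5354
  4     5,250.00     4,432.0610    17,728.2440
  Σ                  5,121.5764    19,087.8175
P = 5,121.5764; Macaulay duration = 19,087.8175 / 5,121.5764 = 3.72694 half-year periods = 1.86347 years.
Modified duration = D_Mac / (1 + y) = 1.86347 / 1.04325 = 1.78622 years.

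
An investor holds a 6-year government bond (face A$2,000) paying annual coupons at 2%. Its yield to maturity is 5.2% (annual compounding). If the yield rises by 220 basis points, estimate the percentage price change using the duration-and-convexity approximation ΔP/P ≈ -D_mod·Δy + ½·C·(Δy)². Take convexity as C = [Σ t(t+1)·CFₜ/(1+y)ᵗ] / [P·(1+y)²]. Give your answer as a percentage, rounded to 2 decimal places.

-11.03%

With y = 0.052:
  t   CF        PV=CF/(1+0.052)^t    t·PV        t(t+1)·PV
  1        40.00        38.0228        38.0228          76.0456
  2        40.00        36.1434        72.2867         216.8602
  3        40.00        34.3568       103.0704         412.2817
  4        40.00        32.6586       130.6342         653.1712
  5        40.00        31.0443       155.2213         931.3278
  6     2,040.00     1,504.9973     9,029.9840      63,209.8877
  Σ                  1,677.2231     9,529.2194      65,499.5741
P = 1,677.2231; D_Mac = 5.68155 yrs; D_mod = 5.40071 yrs; C = 35.28712.
Duration effect: -5.40071 × (+0.022) = -0.118816
Convexity effect: 0.5 × 35.28712 × (0.022)² = +0.0085395
ΔP/P ≈ -0.118816 + 0.0085395 = -0.110276 = -11.0276%.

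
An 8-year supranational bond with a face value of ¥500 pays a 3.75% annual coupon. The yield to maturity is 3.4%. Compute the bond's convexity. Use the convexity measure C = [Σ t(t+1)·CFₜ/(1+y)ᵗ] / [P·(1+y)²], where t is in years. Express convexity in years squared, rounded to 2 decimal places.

57.00

With y = 0.034:
  t   CF        PV=CF/(1+0.034)^t    t·PV        t(t+1)·PV
  1        18.75        18.1335        18.1335          36.2669
  2        18.75        17.5372        35.0744         105.2232
  3        18.75        16.9605        50.8816         203.5265
  4        18.75        16.4028        65.6114         328.0569
  5        18.75        15.8635        79.3174         475.9045
  6        18.75        15.3419        92.0512         644.3582
  7        18.75        14.8374       103.8617         830.8938
  8       518.75       397.0030     3,176.0241      28,584.2167
  Σ                    512.0798     3,620.9552      31,208.4467
P = 512.0798.
Convexity = Σ t(t+1)·PV / [P·(1+y)²] = 31,208.4467 / (512.0798 × 1.069156) = 57.00244.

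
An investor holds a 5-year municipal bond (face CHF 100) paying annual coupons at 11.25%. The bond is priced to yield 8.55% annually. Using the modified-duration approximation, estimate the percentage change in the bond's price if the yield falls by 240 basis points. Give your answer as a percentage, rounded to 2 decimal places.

+9.14%

Periodic yield y = 0.0855. Modified duration first:
  t   CF        PV=CF/(1+0.0855)^t    t·PV
  1        11.25        10.3639        10.3639
  2        11.25         9.5476        19.0951
  3        11.25         8.7956        26.3867
  4        11.25         8.1028        32.4111
  5       111.25        73.8161       369.0803
  Σ                    110.6258       457.3371
P = 110.6258; D_Mac = 4.13409 yrs; D_mod = 4.13409/(1+0.0855) = 3.80847 yrs.
ΔP/P ≈ -D_mod · Δy = -3.80847 × (-0.024) = +0.091403 = +9.1403%.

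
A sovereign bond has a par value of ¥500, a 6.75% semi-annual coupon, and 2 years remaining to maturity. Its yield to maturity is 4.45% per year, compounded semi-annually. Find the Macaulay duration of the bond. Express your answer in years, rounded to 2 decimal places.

1.91 years

Periodic yield y = 0.02225. Discount each cash flow and weight by its period:
  t   CF        PV=CF/(1+0.02225)^t    t·PV
  1       16.875        16.5077        16.5077
  2       16.875        16.1484        32.2968
  3       16.875        15.7969        47.3908
  4      516.875       473.3224     1,893.2896
  Σ                    521.7754     1,989.4848
Price P = Σ PV = 521.7754.
Macaulay duration = Σ(t·PV) / P = 1,989.4848 / 521.7754 = 3.81291 half-year periods.
In years: 3.81291 / 2 = 1.90646 years.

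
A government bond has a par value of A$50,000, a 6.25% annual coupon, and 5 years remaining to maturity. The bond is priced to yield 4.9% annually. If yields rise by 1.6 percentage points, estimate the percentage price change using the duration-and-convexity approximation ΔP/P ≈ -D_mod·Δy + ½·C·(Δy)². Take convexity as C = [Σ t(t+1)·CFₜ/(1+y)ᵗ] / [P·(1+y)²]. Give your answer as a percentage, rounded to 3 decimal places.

With y = 0.049:
  t   CF        PV=CF/(1+0.049)^t    t·PV        t(t+1)·PV
  1     3,125.00     2,979.0276     2,979.0276       5,958.0553
  2     3,125.00     2,839.8738     5,679.7477      17,039.2430
  3     3,125.00     2,707.2200     8,121.6601      32,486.6405
  4     3,125.00     2,580.7627    10,323.0507      51,615.2535
  5    53,125.00    41,823.6086   209,118.0432   1,254,708.2593
  Σ                 52,930.4928   236,221.5294   1,361,807.4516
P = 52,930.4928; D_Mac = 4.46286 yrs; D_mod = 4.25440 yrs; C = 23.38077.
Duration effect: -4.25440 × (+0.016) = -0.068070
Convexity effect: 0.5 × 23.38077 × (0.016)² = +0.0029927
ΔP/P ≈ -0.068070 + 0.0029927 = -0.065078 = -6.5078%.

-6.508%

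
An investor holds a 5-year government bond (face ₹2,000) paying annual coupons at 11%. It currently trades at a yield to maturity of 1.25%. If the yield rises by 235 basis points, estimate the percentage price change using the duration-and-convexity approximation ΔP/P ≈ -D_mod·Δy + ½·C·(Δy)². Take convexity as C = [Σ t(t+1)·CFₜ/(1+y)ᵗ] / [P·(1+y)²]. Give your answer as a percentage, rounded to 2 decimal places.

With y = 0.0125:
  t   CF        PV=CF/(1+0.0125)^t    t·PV        t(t+1)·PV
  1       220.00       217.2840       217.2840         434.5679
  2       220.00       214.6014       429.2029       1,287.6086
  3       220.00       211.9520       635.8561       2,543.4244
  4       220.00       209.3353       837.3414       4,186.7068
  5     2,220.00     2,086.3051    10,431.5254      62,589.1523
  Σ                  2,939.4778    12,551.2097      71,041.4600
P = 2,939.4778; D_Mac = 4.26988 yrs; D_mod = 4.21716 yrs; C = 23.57500.
Duration effect: -4.21716 × (+0.0235) = -0.099103
Convexity effect: 0.5 × 23.57500 × (0.0235)² = +0.0065096
ΔP/P ≈ -0.099103 + 0.0065096 = -0.092594 = -9.2594%.

-9.26%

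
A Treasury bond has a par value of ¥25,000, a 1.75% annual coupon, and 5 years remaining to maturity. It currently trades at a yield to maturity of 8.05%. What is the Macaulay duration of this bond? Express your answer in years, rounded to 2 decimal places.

4.80 years

Periodic yield y = 0.0805. Discount each cash flow and weight by its year:
  t   CF        PV=CF/(1+0.0805)^t    t·PV
  1       437.50       404.9051       404.9051
  2       437.50       374.7387       749.4773
  3       437.50       346.8197     1,040.4591
  4       437.50       320.9807     1,283.9230
  5    25,437.50    17,272.3158    86,361.5791
  Σ                 18,719.7601    89,840.3436
Price P = Σ PV = 18,719.7601.
Macaulay duration = Σ(t·PV) / P = 89,840.3436 / 18,719.7601 = 4.79923 years.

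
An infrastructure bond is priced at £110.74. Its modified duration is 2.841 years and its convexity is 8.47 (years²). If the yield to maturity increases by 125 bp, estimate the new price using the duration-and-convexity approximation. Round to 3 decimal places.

£106.881

Duration effect: -D_mod·Δy = -2.841 × (+0.0125) = -0.0355125
Convexity effect: ½·C·(Δy)² = 0.5 × 8.47 × (0.0125)² = +0.00066171875
ΔP/P ≈ -0.0355125 + 0.00066171875 = -0.03485078125
New price ≈ 110.74 × (1 - 0.03485078125) = 106.880624484375.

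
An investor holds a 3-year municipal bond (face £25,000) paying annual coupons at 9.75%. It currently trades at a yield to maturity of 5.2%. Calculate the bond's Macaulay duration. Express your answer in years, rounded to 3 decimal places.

2.757 years

Periodic yield y = 0.052. Discount each cash flow and weight by its year:
  t   CF        PV=CF/(1+0.052)^t    t·PV
  1     2,437.50     2,317.0152     2,317.0152
  2     2,437.50     2,202.4859     4,404.9719
  3    27,437.50    23,566.6210    70,699.8631
  Σ                 28,086.1222    77,421.8502
Price P = Σ PV = 28,086.1222.
Macaulay duration = Σ(t·PV) / P = 77,421.8502 / 28,086.1222 = 2.75659 years.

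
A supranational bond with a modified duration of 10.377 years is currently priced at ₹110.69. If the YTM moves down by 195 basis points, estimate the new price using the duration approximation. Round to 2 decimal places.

Duration approximation: ΔP/P ≈ -D_mod · Δy = -10.377 × (-0.0195) = +0.2023515.
New price ≈ 110.69 × (1 + 0.2023515) = 133.088287535.

₹133.09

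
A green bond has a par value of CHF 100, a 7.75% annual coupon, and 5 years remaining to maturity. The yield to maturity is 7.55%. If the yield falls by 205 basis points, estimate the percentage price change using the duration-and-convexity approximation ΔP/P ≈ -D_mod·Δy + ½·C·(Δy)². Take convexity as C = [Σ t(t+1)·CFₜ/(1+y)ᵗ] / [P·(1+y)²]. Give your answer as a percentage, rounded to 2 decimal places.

+8.71%

With y = 0.0755:
  t   CF        PV=CF/(1+0.0755)^t    t·PV        t(t+1)·PV
  1         7.75         7.2060         7.2060          14.4119
  2         7.75         6.7001        13.4002          40.2006
  3         7.75         6.2297        18.6892          74.7570
  4         7.75         5.7924        23.1697         115.8484
  5       107.75        74.8799       374.3995       2,246.3967
  Σ                    100.8081       436.8645       2,491.6146
P = 100.8081; D_Mac = 4.33363 yrs; D_mod = 4.02940 yrs; C = 21.36804.
Duration effect: -4.02940 × (-0.0205) = +0.082603
Convexity effect: 0.5 × 21.36804 × (-0.0205)² = +0.0044900
ΔP/P ≈ +0.082603 + 0.0044900 = +0.087093 = +8.7093%.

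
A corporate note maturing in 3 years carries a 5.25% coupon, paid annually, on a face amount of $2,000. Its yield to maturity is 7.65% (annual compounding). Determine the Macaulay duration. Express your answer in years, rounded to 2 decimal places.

Periodic yield y = 0.0765. Discount each cash flow and weight by its year:
  t   CF        PV=CF/(1+0.0765)^t    t·PV
  1       105.00        97.5383        97.5383
  2       105.00        90.6069       181.2138
  3     2,105.00     1,687.3687     5,062.1062
  Σ                  1,875.5139     5,340.8583
Price P = Σ PV = 1,875.5139.
Macaulay duration = Σ(t·PV) / P = 5,340.8583 / 1,875.5139 = 2.84768 years.

2.85 years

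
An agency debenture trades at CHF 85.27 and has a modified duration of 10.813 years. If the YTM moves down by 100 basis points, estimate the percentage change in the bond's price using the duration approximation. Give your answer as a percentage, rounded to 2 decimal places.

Duration approximation: ΔP/P ≈ -D_mod · Δy = -10.813 × (-0.01) = +0.108130.
As a percentage: +10.8130%.

+10.81%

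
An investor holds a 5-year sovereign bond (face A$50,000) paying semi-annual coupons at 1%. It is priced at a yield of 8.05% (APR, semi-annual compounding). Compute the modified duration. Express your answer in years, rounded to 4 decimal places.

Periodic yield y = 0.04025. First find Macaulay duration:
  t   CF        PV=CF/(1+0.04025)^t    t·PV
  1       250.00       240.3268       240.3268
  2       250.00       231.0280       462.0559
  3       250.00       222.0889       666.2667
  4       250.00       213.4957       853.9828
  5       250.00       205.2350     1,026.1749
  6       250.00       197.2939     1,183.7634
  7       250.00       189.6601     1,327.6206
  8       250.00       182.3216     1,458.5731
  9       250.00       175.2671     1,577.4042
  10   50,250.00    33,865.6037   338,656.0366
  Σ                 35,722.3208   347,452.2051
P = 35,722.3208; Macaulay duration = 347,452.2051 / 35,722.3208 = 9.72647 half-year periods = 4.86324 years.
Modified duration = D_Mac / (1 + y) = 4.86324 / 1.04025 = 4.67507 years.

4.6751 years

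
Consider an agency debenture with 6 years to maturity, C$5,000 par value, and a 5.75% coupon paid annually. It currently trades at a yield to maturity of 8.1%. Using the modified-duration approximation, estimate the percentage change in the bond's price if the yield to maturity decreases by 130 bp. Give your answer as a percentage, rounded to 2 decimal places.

Periodic yield y = 0.081. Modified duration first:
  t   CF        PV=CF/(1+0.081)^t    t·PV
  1       287.50       265.9574       265.9574
  2       287.50       246.0291       492.0582
  3       287.50       227.5940       682.7819
  4       287.50       210.5402       842.1609
  5       287.50       194.7643       973.8216
  6     5,287.50     3,313.5705    19,881.4231
  Σ                  4,458.4556    23,138.2031
P = 4,458.4556; D_Mac = 5.18974 yrs; D_mod = 5.18974/(1+0.081) = 4.80086 yrs.
ΔP/P ≈ -D_mod · Δy = -4.80086 × (-0.013) = +0.062411 = +6.2411%.

+6.24%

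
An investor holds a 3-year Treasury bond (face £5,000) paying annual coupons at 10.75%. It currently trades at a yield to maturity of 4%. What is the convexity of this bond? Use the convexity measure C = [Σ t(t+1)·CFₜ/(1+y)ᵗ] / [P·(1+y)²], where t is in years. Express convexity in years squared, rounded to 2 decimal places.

9.83

With y = 0.04:
  t   CF        PV=CF/(1+0.04)^t    t·PV        t(t+1)·PV
  1       537.50       516.8269       516.8269       1,033.6538
  2       537.50       496.9490       993.8979       2,981.6938
  3     5,537.50     4,922.8173    14,768.4520      59,073.8080
  Σ                  5,936.5932    16,279.1769      63,089.1557
P = 5,936.5932.
Convexity = Σ t(t+1)·PV / [P·(1+y)²] = 63,089.1557 / (5,936.5932 × 1.081600) = 9.82541.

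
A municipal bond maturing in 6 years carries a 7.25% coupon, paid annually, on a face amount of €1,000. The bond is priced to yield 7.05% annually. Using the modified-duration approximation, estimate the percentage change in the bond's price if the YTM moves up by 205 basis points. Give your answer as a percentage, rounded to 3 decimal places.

-9.724%

Periodic yield y = 0.0705. Modified duration first:
  t   CF        PV=CF/(1+0.0705)^t    t·PV
  1        72.50        67.7254        67.7254
  2        72.50        63.2652       126.5303
  3        72.50        59.0987       177.2961
  4        72.50        55.2066       220.8266
  5        72.50        51.5709       257.8545
  6     1,072.50       712.6516     4,275.9097
  Σ                  1,009.5184     5,126.1425
P = 1,009.5184; D_Mac = 5.07781 yrs; D_mod = 5.07781/(1+0.0705) = 4.74340 yrs.
ΔP/P ≈ -D_mod · Δy = -4.74340 × (+0.0205) = -0.097240 = -9.7240%.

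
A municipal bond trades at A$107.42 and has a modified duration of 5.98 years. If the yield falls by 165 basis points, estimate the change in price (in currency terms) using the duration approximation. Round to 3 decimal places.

+A$10.599

Duration approximation: ΔP/P ≈ -D_mod · Δy = -5.98 × (-0.0165) = +0.098670.
ΔP ≈ 107.42 × (+0.098670) = +10.5991314.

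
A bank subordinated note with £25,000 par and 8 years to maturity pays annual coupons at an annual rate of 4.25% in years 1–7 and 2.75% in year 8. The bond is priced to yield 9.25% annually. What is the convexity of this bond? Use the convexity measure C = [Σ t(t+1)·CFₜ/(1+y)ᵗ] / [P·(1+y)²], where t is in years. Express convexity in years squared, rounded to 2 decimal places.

With y = 0.0925:
  t   CF        PV=CF/(1+0.0925)^t    t·PV        t(t+1)·PV
  1     1,062.50       972.5400       972.5400       1,945.0801
  2     1,062.50       890.1968     1,780.3937       5,341.1810
  3     1,062.50       814.8255     2,444.4764       9,777.9058
  4     1,062.50       745.8357     2,983.3427      14,916.7136
  5     1,062.50       682.6871     3,413.4356      20,480.6137
  6     1,062.50       624.8852     3,749.3114      26,245.1800
  7     1,062.50       571.9773     4,003.8413      32,030.7307
  8    25,687.50    12,657.5681   101,260.5451     911,344.9062
  Σ                 17,960.5159   120,607.8864   1,022,082.3111
P = 17,960.5159.
Convexity = Σ t(t+1)·PV / [P·(1+y)²] = 1,022,082.3111 / (17,960.5159 × 1.193556) = 47.67867.

47.68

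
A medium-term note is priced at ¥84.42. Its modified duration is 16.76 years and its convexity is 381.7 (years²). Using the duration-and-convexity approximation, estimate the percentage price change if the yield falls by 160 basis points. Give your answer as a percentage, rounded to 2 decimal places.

+31.70%

Duration effect: -D_mod·Δy = -16.76 × (-0.016) = +0.268160
Convexity effect: ½·C·(Δy)² = 0.5 × 381.7 × (-0.016)² = +0.0488576
ΔP/P ≈ +0.268160 + 0.0488576 = +0.3170176
= +31.70176%.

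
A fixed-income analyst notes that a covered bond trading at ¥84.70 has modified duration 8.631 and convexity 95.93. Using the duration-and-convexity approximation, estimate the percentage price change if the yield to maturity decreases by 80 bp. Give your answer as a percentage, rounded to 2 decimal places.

+7.21%

Duration effect: -D_mod·Δy = -8.631 × (-0.008) = +0.069048
Convexity effect: ½·C·(Δy)² = 0.5 × 95.93 × (-0.008)² = +0.00306976
ΔP/P ≈ +0.069048 + 0.00306976 = +0.07211776
= +7.211776%.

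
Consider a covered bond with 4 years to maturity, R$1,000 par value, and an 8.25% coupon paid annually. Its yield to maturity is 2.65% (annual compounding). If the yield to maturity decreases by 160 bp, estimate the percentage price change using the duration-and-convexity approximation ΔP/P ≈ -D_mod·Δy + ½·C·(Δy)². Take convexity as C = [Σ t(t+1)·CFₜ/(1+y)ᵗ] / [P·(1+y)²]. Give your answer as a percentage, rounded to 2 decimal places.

With y = 0.0265:
  t   CF        PV=CF/(1+0.0265)^t    t·PV        t(t+1)·PV
  1        82.50        80.3702        80.3702         160.7404
  2        82.50        78.2954       156.5907         469.7722
  3        82.50        76.2741       228.8223         915.2892
  4     1,082.50       974.9719     3,899.8875      19,499.4376
  Σ                  1,209.9115     4,365.6707      21,045.2394
P = 1,209.9115; D_Mac = 3.60826 yrs; D_mod = 3.51511 yrs; C = 16.50754.
Duration effect: -3.51511 × (-0.016) = +0.056242
Convexity effect: 0.5 × 16.50754 × (-0.016)² = +0.0021130
ΔP/P ≈ +0.056242 + 0.0021130 = +0.058355 = +5.8355%.

+5.84%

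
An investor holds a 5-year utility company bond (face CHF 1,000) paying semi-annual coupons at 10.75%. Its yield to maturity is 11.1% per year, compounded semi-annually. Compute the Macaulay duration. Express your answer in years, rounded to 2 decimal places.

3.99 years

Periodic yield y = 0.0555. Discount each cash flow and weight by its period:
  t   CF        PV=CF/(1+0.0555)^t    t·PV
  1        53.75        50.9237        50.9237
  2        53.75        48.2461        96.4922
  3        53.75        45.7092       137.1276
  4        53.75        43.3057       173.2230
  5        53.75        41.0287       205.1433
  6        53.75        38.8713       233.2278
  7        53.75        36.8274       257.7916
  8        53.75        34.8909       279.1275
  9        53.75        33.0563       297.5068
  10    1,053.75       613.9814     6,139.8139
  Σ                    986.8407     7,870.3774
Price P = Σ PV = 986.8407.
Macaulay duration = Σ(t·PV) / P = 7,870.3774 / 986.8407 = 7.97533 half-year periods.
In years: 7.97533 / 2 = 3.98766 years.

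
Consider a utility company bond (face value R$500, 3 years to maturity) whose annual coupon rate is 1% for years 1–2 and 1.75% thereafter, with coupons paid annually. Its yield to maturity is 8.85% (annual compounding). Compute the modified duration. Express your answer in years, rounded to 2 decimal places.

2.73 years

Periodic yield y = 0.0885. First find Macaulay duration:
  t   CF        PV=CF/(1+0.0885)^t    t·PV
  1         5.00         4.5935         4.5935
  2         5.00         4.2200         8.4400
  3       508.75       394.4747     1,183.4240
  Σ                    403.2882     1,196.4575
P = 403.2882; Macaulay duration = 1,196.4575 / 403.2882 = 2.96676 years.
Modified duration = D_Mac / (1 + y) = 2.96676 / 1.0885 = 2.72555 years.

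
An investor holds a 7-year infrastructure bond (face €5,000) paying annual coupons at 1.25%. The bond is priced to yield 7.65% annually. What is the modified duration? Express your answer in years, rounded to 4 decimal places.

6.1985 years

Periodic yield y = 0.0765. First find Macaulay duration:
  t   CF        PV=CF/(1+0.0765)^t    t·PV
  1        62.50        58.0585        58.0585
  2        62.50        53.9327       107.8653
  3        62.50        50.1000       150.3001
  4        62.50        46.5397       186.1589
  5        62.50        43.2324       216.1622
  6        62.50        40.1602       240.9612
  7     5,062.50     3,021.8075    21,152.6526
  Σ                  3,313.8311    22,112.1589
P = 3,313.8311; Macaulay duration = 22,112.1589 / 3,313.8311 = 6.67269 years.
Modified duration = D_Mac / (1 + y) = 6.67269 / 1.0765 = 6.19850 years.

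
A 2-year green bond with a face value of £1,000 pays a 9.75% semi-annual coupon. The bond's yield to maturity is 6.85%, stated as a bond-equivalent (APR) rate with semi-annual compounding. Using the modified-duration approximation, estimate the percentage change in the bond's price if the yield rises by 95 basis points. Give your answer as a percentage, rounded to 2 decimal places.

-1.72%

Periodic yield y = 0.03425. Modified duration first:
  t   CF        PV=CF/(1+0.03425)^t    t·PV
  1        48.75        47.1356        47.1356
  2        48.75        45.5747        91.1493
  3        48.75        44.0654       132.1963
  4     1,048.75       916.5789     3,666.3156
  Σ                  1,053.3546     3,936.7968
P = 1,053.3546; D_Mac = 3.73739 half-year periods = 1.86869 yrs; D_mod = 1.86869/(1+0.03425) = 1.80681 yrs.
ΔP/P ≈ -D_mod · Δy = -1.80681 × (+0.0095) = -0.017165 = -1.7165%.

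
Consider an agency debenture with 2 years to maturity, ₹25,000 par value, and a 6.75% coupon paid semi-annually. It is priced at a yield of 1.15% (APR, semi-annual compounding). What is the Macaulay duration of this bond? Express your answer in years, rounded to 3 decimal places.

1.910 years

Periodic yield y = 0.00575. Discount each cash flow and weight by its period:
  t   CF        PV=CF/(1+0.00575)^t    t·PV
  1       843.75       838.9262       838.9262
  2       843.75       834.1299     1,668.2599
  3       843.75       829.3611     2,488.0833
  4    25,843.75    25,257.7911   101,031.1642
  Σ                 27,760.2083   106,026.4336
Price P = Σ PV = 27,760.2083.
Macaulay duration = Σ(t·PV) / P = 106,026.4336 / 27,760.2083 = 3.81937 half-year periods.
In years: 3.81937 / 2 = 1.90968 years.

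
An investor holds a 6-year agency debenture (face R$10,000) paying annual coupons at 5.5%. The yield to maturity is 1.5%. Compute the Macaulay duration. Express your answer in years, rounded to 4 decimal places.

Periodic yield y = 0.015. Discount each cash flow and weight by its year:
  t   CF        PV=CF/(1+0.015)^t    t·PV
  1       550.00       541.8719       541.8719
  2       550.00       533.8640     1,067.7279
  3       550.00       525.9743     1,577.9230
  4       550.00       518.2013     2,072.8053
  5       550.00       510.5432     2,552.7159
  6    10,550.00     9,648.4201    57,890.5208
  Σ                 12,278.8749    65,703.5649
Price P = Σ PV = 12,278.8749.
Macaulay duration = Σ(t·PV) / P = 65,703.5649 / 12,278.8749 = 5.35094 years.

5.3509 years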